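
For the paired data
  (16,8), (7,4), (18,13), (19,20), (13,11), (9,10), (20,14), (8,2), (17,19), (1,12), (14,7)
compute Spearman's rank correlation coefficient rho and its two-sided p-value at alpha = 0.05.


Step 1: Rank x and y separately (midranks; no ties here).
rank(x): 16->7, 7->2, 18->9, 19->10, 13->5, 9->4, 20->11, 8->3, 17->8, 1->1, 14->6
rank(y): 8->4, 4->2, 13->8, 20->11, 11->6, 10->5, 14->9, 2->1, 19->10, 12->7, 7->3
Step 2: d_i = R_x(i) - R_y(i); compute d_i^2.
  (7-4)^2=9, (2-2)^2=0, (9-8)^2=1, (10-11)^2=1, (5-6)^2=1, (4-5)^2=1, (11-9)^2=4, (3-1)^2=4, (8-10)^2=4, (1-7)^2=36, (6-3)^2=9
sum(d^2) = 70.
Step 3: rho = 1 - 6*70 / (11*(11^2 - 1)) = 1 - 420/1320 = 0.681818.
Step 4: Under H0, t = rho * sqrt((n-2)/(1-rho^2)) = 2.7962 ~ t(9).
Step 5: Two-sided p-value from the t-distribution with 9 df = 0.020843.
Step 6: alpha = 0.05. reject H0.

rho = 0.6818, p = 0.020843, reject H0 at alpha = 0.05.


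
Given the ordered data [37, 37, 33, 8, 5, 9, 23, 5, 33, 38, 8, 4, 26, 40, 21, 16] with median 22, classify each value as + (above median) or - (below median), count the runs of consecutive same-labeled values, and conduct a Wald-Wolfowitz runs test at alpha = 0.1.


Step 1: Compute median = 22; label A = above, B = below.
Labels in order: AAABBBABAABBAABB  (n_A = 8, n_B = 8)
Step 2: Count runs R = 8.
Step 3: Under H0 (random ordering), E[R] = 2*n_A*n_B/(n_A+n_B) + 1 = 2*8*8/16 + 1 = 9.0000.
        Var[R] = 2*n_A*n_B*(2*n_A*n_B - n_A - n_B) / ((n_A+n_B)^2 * (n_A+n_B-1)) = 14336/3840 = 3.7333.
        SD[R] = 1.9322.
Step 4: Continuity-corrected z = (R + 0.5 - E[R]) / SD[R] = (8 + 0.5 - 9.0000) / 1.9322 = -0.2588.
Step 5: Two-sided p-value via normal approximation = 2*(1 - Phi(|z|)) = 0.795809.
Step 6: alpha = 0.1. fail to reject H0.

R = 8, z = -0.2588, p = 0.795809, fail to reject H0.


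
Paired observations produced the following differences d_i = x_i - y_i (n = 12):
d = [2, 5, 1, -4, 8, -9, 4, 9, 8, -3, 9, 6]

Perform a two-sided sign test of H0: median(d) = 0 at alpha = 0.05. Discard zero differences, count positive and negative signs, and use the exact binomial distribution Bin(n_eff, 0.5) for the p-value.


Step 1: Discard zero differences. Original n = 12; n_eff = number of nonzero differences = 12.
Nonzero differences (with sign): +2, +5, +1, -4, +8, -9, +4, +9, +8, -3, +9, +6
Step 2: Count signs: positive = 9, negative = 3.
Step 3: Under H0: P(positive) = 0.5, so the number of positives S ~ Bin(12, 0.5).
Step 4: Two-sided exact p-value = sum of Bin(12,0.5) probabilities at or below the observed probability = 0.145996.
Step 5: alpha = 0.05. fail to reject H0.

n_eff = 12, pos = 9, neg = 3, p = 0.145996, fail to reject H0.


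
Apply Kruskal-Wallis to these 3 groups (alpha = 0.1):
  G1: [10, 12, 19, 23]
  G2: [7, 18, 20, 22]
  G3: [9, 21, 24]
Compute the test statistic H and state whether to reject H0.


Step 1: Combine all N = 11 observations and assign midranks.
sorted (value, group, rank): (7,G2,1), (9,G3,2), (10,G1,3), (12,G1,4), (18,G2,5), (19,G1,6), (20,G2,7), (21,G3,8), (22,G2,9), (23,G1,10), (24,G3,11)
Step 2: Sum ranks within each group.
R_1 = 23 (n_1 = 4)
R_2 = 22 (n_2 = 4)
R_3 = 21 (n_3 = 3)
Step 3: H = 12/(N(N+1)) * sum(R_i^2/n_i) - 3(N+1)
     = 12/(11*12) * (23^2/4 + 22^2/4 + 21^2/3) - 3*12
     = 0.090909 * 400.25 - 36
     = 0.386364.
Step 4: No ties, so H is used without correction.
Step 5: Under H0, H ~ chi^2(2); p-value = 0.824332.
Step 6: alpha = 0.1. fail to reject H0.

H = 0.3864, df = 2, p = 0.824332, fail to reject H0.


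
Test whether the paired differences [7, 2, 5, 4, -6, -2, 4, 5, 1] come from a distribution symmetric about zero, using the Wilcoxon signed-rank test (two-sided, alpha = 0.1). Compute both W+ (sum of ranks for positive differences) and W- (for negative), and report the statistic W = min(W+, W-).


Step 1: Drop any zero differences (none here) and take |d_i|.
|d| = [7, 2, 5, 4, 6, 2, 4, 5, 1]
Step 2: Midrank |d_i| (ties get averaged ranks).
ranks: |7|->9, |2|->2.5, |5|->6.5, |4|->4.5, |6|->8, |2|->2.5, |4|->4.5, |5|->6.5, |1|->1
Step 3: Attach original signs; sum ranks with positive sign and with negative sign.
W+ = 9 + 2.5 + 6.5 + 4.5 + 4.5 + 6.5 + 1 = 34.5
W- = 8 + 2.5 = 10.5
(Check: W+ + W- = 45 should equal n(n+1)/2 = 45.)
Step 4: Test statistic W = min(W+, W-) = 10.5.
Step 5: Ties in |d|, so use the tie-corrected normal approximation.
        E[W] = n(n+1)/4 = 9*10/4 = 22.5.
        Tie groups: |d|=2 (t=2), |d|=4 (t=2), |d|=5 (t=2); sum(t^3 - t) = 18.
        Var[W] = n(n+1)(2n+1)/24 - sum(t^3-t)/48 = 1710/24 - 18/48 = 70.875.
        z = (W - E[W]) / sqrt(Var[W]) = (10.5 - 22.5) / 8.4187 = -1.4254.
        Two-sided p = 2*Phi(z) = 0.154044.
Step 6: alpha = 0.1. fail to reject H0.

W+ = 34.5, W- = 10.5, W = min = 10.5, p = 0.154044, fail to reject H0.


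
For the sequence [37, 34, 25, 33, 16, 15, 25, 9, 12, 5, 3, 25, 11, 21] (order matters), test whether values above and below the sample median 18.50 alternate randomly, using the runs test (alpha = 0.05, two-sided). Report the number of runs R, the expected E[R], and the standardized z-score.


Step 1: Compute median = 18.50; label A = above, B = below.
Labels in order: AAAABBABBBBABA  (n_A = 7, n_B = 7)
Step 2: Count runs R = 7.
Step 3: Under H0 (random ordering), E[R] = 2*n_A*n_B/(n_A+n_B) + 1 = 2*7*7/14 + 1 = 8.0000.
        Var[R] = 2*n_A*n_B*(2*n_A*n_B - n_A - n_B) / ((n_A+n_B)^2 * (n_A+n_B-1)) = 8232/2548 = 3.2308.
        SD[R] = 1.7974.
Step 4: Continuity-corrected z = (R + 0.5 - E[R]) / SD[R] = (7 + 0.5 - 8.0000) / 1.7974 = -0.2782.
Step 5: Two-sided p-value via normal approximation = 2*(1 - Phi(|z|)) = 0.780879.
Step 6: alpha = 0.05. fail to reject H0.

R = 7, z = -0.2782, p = 0.780879, fail to reject H0.


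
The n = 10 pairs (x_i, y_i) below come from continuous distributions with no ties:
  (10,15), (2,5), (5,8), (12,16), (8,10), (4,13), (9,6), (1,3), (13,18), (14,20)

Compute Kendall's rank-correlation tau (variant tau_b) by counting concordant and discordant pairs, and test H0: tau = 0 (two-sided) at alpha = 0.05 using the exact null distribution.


Step 1: Enumerate the 45 unordered pairs (i,j) with i<j and classify each by sign(x_j-x_i) * sign(y_j-y_i).
  (1,2):dx=-8,dy=-10->C; (1,3):dx=-5,dy=-7->C; (1,4):dx=+2,dy=+1->C; (1,5):dx=-2,dy=-5->C
  (1,6):dx=-6,dy=-2->C; (1,7):dx=-1,dy=-9->C; (1,8):dx=-9,dy=-12->C; (1,9):dx=+3,dy=+3->C
  (1,10):dx=+4,dy=+5->C; (2,3):dx=+3,dy=+3->C; (2,4):dx=+10,dy=+11->C; (2,5):dx=+6,dy=+5->C
  (2,6):dx=+2,dy=+8->C; (2,7):dx=+7,dy=+1->C; (2,8):dx=-1,dy=-2->C; (2,9):dx=+11,dy=+13->C
  (2,10):dx=+12,dy=+15->C; (3,4):dx=+7,dy=+8->C; (3,5):dx=+3,dy=+2->C; (3,6):dx=-1,dy=+5->D
  (3,7):dx=+4,dy=-2->D; (3,8):dx=-4,dy=-5->C; (3,9):dx=+8,dy=+10->C; (3,10):dx=+9,dy=+12->C
  (4,5):dx=-4,dy=-6->C; (4,6):dx=-8,dy=-3->C; (4,7):dx=-3,dy=-10->C; (4,8):dx=-11,dy=-13->C
  (4,9):dx=+1,dy=+2->C; (4,10):dx=+2,dy=+4->C; (5,6):dx=-4,dy=+3->D; (5,7):dx=+1,dy=-4->D
  (5,8):dx=-7,dy=-7->C; (5,9):dx=+5,dy=+8->C; (5,10):dx=+6,dy=+10->C; (6,7):dx=+5,dy=-7->D
  (6,8):dx=-3,dy=-10->C; (6,9):dx=+9,dy=+5->C; (6,10):dx=+10,dy=+7->C; (7,8):dx=-8,dy=-3->C
  (7,9):dx=+4,dy=+12->C; (7,10):dx=+5,dy=+14->C; (8,9):dx=+12,dy=+15->C; (8,10):dx=+13,dy=+17->C
  (9,10):dx=+1,dy=+2->C
Step 2: C = 40, D = 5, total pairs = 45.
Step 3: tau = (C - D)/(n(n-1)/2) = (40 - 5)/45 = 0.777778.
Step 4: Exact two-sided p-value (enumerate n! = 3628800 permutations of y under H0): p = 0.000946.
Step 5: alpha = 0.05. reject H0.

tau_b = 0.7778 (C=40, D=5), p = 0.000946, reject H0.


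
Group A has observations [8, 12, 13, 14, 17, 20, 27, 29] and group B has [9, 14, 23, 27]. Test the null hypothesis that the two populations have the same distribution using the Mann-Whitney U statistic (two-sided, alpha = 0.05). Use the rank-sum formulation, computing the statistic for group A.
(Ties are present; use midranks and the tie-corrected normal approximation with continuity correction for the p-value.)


Step 1: Combine and sort all 12 observations; assign midranks.
sorted (value, group): (8,X), (9,Y), (12,X), (13,X), (14,X), (14,Y), (17,X), (20,X), (23,Y), (27,X), (27,Y), (29,X)
ranks: 8->1, 9->2, 12->3, 13->4, 14->5.5, 14->5.5, 17->7, 20->8, 23->9, 27->10.5, 27->10.5, 29->12
Step 2: Rank sum for X: R1 = 1 + 3 + 4 + 5.5 + 7 + 8 + 10.5 + 12 = 51.
Step 3: U_X = R1 - n1(n1+1)/2 = 51 - 8*9/2 = 51 - 36 = 15.
       U_Y = n1*n2 - U_X = 32 - 15 = 17.
Step 4: Ties are present, so use the tie-corrected normal approximation (with continuity correction) for the p-value.
Step 5: p-value = 0.932087; compare to alpha = 0.05. fail to reject H0.

U_X = 15, p = 0.932087, fail to reject H0 at alpha = 0.05.


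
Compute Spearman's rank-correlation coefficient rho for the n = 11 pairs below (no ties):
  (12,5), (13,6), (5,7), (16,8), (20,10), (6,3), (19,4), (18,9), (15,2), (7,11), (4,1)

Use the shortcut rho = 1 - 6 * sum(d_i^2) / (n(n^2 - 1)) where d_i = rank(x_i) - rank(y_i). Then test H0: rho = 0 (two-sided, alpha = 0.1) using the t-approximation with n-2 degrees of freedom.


Step 1: Rank x and y separately (midranks; no ties here).
rank(x): 12->5, 13->6, 5->2, 16->8, 20->11, 6->3, 19->10, 18->9, 15->7, 7->4, 4->1
rank(y): 5->5, 6->6, 7->7, 8->8, 10->10, 3->3, 4->4, 9->9, 2->2, 11->11, 1->1
Step 2: d_i = R_x(i) - R_y(i); compute d_i^2.
  (5-5)^2=0, (6-6)^2=0, (2-7)^2=25, (8-8)^2=0, (11-10)^2=1, (3-3)^2=0, (10-4)^2=36, (9-9)^2=0, (7-2)^2=25, (4-11)^2=49, (1-1)^2=0
sum(d^2) = 136.
Step 3: rho = 1 - 6*136 / (11*(11^2 - 1)) = 1 - 816/1320 = 0.381818.
Step 4: Under H0, t = rho * sqrt((n-2)/(1-rho^2)) = 1.2394 ~ t(9).
Step 5: Two-sided p-value from the t-distribution with 9 df = 0.246560.
Step 6: alpha = 0.1. fail to reject H0.

rho = 0.3818, p = 0.246560, fail to reject H0 at alpha = 0.1.


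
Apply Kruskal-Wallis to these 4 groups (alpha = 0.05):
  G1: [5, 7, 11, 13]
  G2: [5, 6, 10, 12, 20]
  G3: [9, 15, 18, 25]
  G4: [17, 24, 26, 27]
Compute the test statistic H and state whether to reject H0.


Step 1: Combine all N = 17 observations and assign midranks.
sorted (value, group, rank): (5,G1,1.5), (5,G2,1.5), (6,G2,3), (7,G1,4), (9,G3,5), (10,G2,6), (11,G1,7), (12,G2,8), (13,G1,9), (15,G3,10), (17,G4,11), (18,G3,12), (20,G2,13), (24,G4,14), (25,G3,15), (26,G4,16), (27,G4,17)
Step 2: Sum ranks within each group.
R_1 = 21.5 (n_1 = 4)
R_2 = 31.5 (n_2 = 5)
R_3 = 42 (n_3 = 4)
R_4 = 58 (n_4 = 4)
Step 3: H = 12/(N(N+1)) * sum(R_i^2/n_i) - 3(N+1)
     = 12/(17*18) * (21.5^2/4 + 31.5^2/5 + 42^2/4 + 58^2/4) - 3*18
     = 0.039216 * 1596.01 - 54
     = 8.588725.
Step 4: Ties present; correction factor C = 1 - 6/(17^3 - 17) = 0.998775. Corrected H = 8.588725 / 0.998775 = 8.599264.
Step 5: Under H0, H ~ chi^2(3); p-value = 0.035122.
Step 6: alpha = 0.05. reject H0.

H = 8.5993, df = 3, p = 0.035122, reject H0.


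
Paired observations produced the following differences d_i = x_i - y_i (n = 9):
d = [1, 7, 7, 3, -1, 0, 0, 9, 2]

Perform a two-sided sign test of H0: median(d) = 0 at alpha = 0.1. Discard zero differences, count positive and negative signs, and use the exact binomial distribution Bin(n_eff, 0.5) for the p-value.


Step 1: Discard zero differences. Original n = 9; n_eff = number of nonzero differences = 7.
Nonzero differences (with sign): +1, +7, +7, +3, -1, +9, +2
Step 2: Count signs: positive = 6, negative = 1.
Step 3: Under H0: P(positive) = 0.5, so the number of positives S ~ Bin(7, 0.5).
Step 4: Two-sided exact p-value = sum of Bin(7,0.5) probabilities at or below the observed probability = 0.125000.
Step 5: alpha = 0.1. fail to reject H0.

n_eff = 7, pos = 6, neg = 1, p = 0.125000, fail to reject H0.


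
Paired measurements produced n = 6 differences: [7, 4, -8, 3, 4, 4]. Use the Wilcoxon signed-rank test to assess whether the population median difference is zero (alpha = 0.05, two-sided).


Step 1: Drop any zero differences (none here) and take |d_i|.
|d| = [7, 4, 8, 3, 4, 4]
Step 2: Midrank |d_i| (ties get averaged ranks).
ranks: |7|->5, |4|->3, |8|->6, |3|->1, |4|->3, |4|->3
Step 3: Attach original signs; sum ranks with positive sign and with negative sign.
W+ = 5 + 3 + 1 + 3 + 3 = 15
W- = 6 = 6
(Check: W+ + W- = 21 should equal n(n+1)/2 = 21.)
Step 4: Test statistic W = min(W+, W-) = 6.
Step 5: Ties in |d|, so use the tie-corrected normal approximation.
        E[W] = n(n+1)/4 = 6*7/4 = 10.5.
        Tie groups: |d|=4 (t=3); sum(t^3 - t) = 24.
        Var[W] = n(n+1)(2n+1)/24 - sum(t^3-t)/48 = 546/24 - 24/48 = 22.25.
        z = (W - E[W]) / sqrt(Var[W]) = (6 - 10.5) / 4.7170 = -0.9540.
        Two-sided p = 2*Phi(z) = 0.340085.
Step 6: alpha = 0.05. fail to reject H0.

W+ = 15, W- = 6, W = min = 6, p = 0.340085, fail to reject H0.


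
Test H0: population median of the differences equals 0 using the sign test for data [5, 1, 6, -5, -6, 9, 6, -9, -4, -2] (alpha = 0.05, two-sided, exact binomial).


Step 1: Discard zero differences. Original n = 10; n_eff = number of nonzero differences = 10.
Nonzero differences (with sign): +5, +1, +6, -5, -6, +9, +6, -9, -4, -2
Step 2: Count signs: positive = 5, negative = 5.
Step 3: Under H0: P(positive) = 0.5, so the number of positives S ~ Bin(10, 0.5).
Step 4: Two-sided exact p-value = sum of Bin(10,0.5) probabilities at or below the observed probability = 1.000000.
Step 5: alpha = 0.05. fail to reject H0.

n_eff = 10, pos = 5, neg = 5, p = 1.000000, fail to reject H0.


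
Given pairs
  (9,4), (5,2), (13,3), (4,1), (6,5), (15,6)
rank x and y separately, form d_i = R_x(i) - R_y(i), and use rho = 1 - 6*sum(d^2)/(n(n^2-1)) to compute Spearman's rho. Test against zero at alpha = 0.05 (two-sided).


Step 1: Rank x and y separately (midranks; no ties here).
rank(x): 9->4, 5->2, 13->5, 4->1, 6->3, 15->6
rank(y): 4->4, 2->2, 3->3, 1->1, 5->5, 6->6
Step 2: d_i = R_x(i) - R_y(i); compute d_i^2.
  (4-4)^2=0, (2-2)^2=0, (5-3)^2=4, (1-1)^2=0, (3-5)^2=4, (6-6)^2=0
sum(d^2) = 8.
Step 3: rho = 1 - 6*8 / (6*(6^2 - 1)) = 1 - 48/210 = 0.771429.
Step 4: Under H0, t = rho * sqrt((n-2)/(1-rho^2)) = 2.4247 ~ t(4).
Step 5: Two-sided p-value from the t-distribution with 4 df = 0.072397.
Step 6: alpha = 0.05. fail to reject H0.

rho = 0.7714, p = 0.072397, fail to reject H0 at alpha = 0.05.


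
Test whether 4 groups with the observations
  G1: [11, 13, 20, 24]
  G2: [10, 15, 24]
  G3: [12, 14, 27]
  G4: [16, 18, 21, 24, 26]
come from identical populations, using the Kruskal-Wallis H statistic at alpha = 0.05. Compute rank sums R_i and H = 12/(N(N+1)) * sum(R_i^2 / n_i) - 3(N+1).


Step 1: Combine all N = 15 observations and assign midranks.
sorted (value, group, rank): (10,G2,1), (11,G1,2), (12,G3,3), (13,G1,4), (14,G3,5), (15,G2,6), (16,G4,7), (18,G4,8), (20,G1,9), (21,G4,10), (24,G1,12), (24,G2,12), (24,G4,12), (26,G4,14), (27,G3,15)
Step 2: Sum ranks within each group.
R_1 = 27 (n_1 = 4)
R_2 = 19 (n_2 = 3)
R_3 = 23 (n_3 = 3)
R_4 = 51 (n_4 = 5)
Step 3: H = 12/(N(N+1)) * sum(R_i^2/n_i) - 3(N+1)
     = 12/(15*16) * (27^2/4 + 19^2/3 + 23^2/3 + 51^2/5) - 3*16
     = 0.050000 * 999.117 - 48
     = 1.955833.
Step 4: Ties present; correction factor C = 1 - 24/(15^3 - 15) = 0.992857. Corrected H = 1.955833 / 0.992857 = 1.969904.
Step 5: Under H0, H ~ chi^2(3); p-value = 0.578677.
Step 6: alpha = 0.05. fail to reject H0.

H = 1.9699, df = 3, p = 0.578677, fail to reject H0.


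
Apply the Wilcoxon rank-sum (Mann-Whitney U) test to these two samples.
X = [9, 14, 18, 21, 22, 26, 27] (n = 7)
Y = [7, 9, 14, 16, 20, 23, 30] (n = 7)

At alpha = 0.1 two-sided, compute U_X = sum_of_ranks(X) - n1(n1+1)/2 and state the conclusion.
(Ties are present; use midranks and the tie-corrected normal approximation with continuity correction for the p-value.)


Step 1: Combine and sort all 14 observations; assign midranks.
sorted (value, group): (7,Y), (9,X), (9,Y), (14,X), (14,Y), (16,Y), (18,X), (20,Y), (21,X), (22,X), (23,Y), (26,X), (27,X), (30,Y)
ranks: 7->1, 9->2.5, 9->2.5, 14->4.5, 14->4.5, 16->6, 18->7, 20->8, 21->9, 22->10, 23->11, 26->12, 27->13, 30->14
Step 2: Rank sum for X: R1 = 2.5 + 4.5 + 7 + 9 + 10 + 12 + 13 = 58.
Step 3: U_X = R1 - n1(n1+1)/2 = 58 - 7*8/2 = 58 - 28 = 30.
       U_Y = n1*n2 - U_X = 49 - 30 = 19.
Step 4: Ties are present, so use the tie-corrected normal approximation (with continuity correction) for the p-value.
Step 5: p-value = 0.521987; compare to alpha = 0.1. fail to reject H0.

U_X = 30, p = 0.521987, fail to reject H0 at alpha = 0.1.


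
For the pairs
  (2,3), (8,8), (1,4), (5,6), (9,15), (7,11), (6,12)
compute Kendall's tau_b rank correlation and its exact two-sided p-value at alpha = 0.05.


Step 1: Enumerate the 21 unordered pairs (i,j) with i<j and classify each by sign(x_j-x_i) * sign(y_j-y_i).
  (1,2):dx=+6,dy=+5->C; (1,3):dx=-1,dy=+1->D; (1,4):dx=+3,dy=+3->C; (1,5):dx=+7,dy=+12->C
  (1,6):dx=+5,dy=+8->C; (1,7):dx=+4,dy=+9->C; (2,3):dx=-7,dy=-4->C; (2,4):dx=-3,dy=-2->C
  (2,5):dx=+1,dy=+7->C; (2,6):dx=-1,dy=+3->D; (2,7):dx=-2,dy=+4->D; (3,4):dx=+4,dy=+2->C
  (3,5):dx=+8,dy=+11->C; (3,6):dx=+6,dy=+7->C; (3,7):dx=+5,dy=+8->C; (4,5):dx=+4,dy=+9->C
  (4,6):dx=+2,dy=+5->C; (4,7):dx=+1,dy=+6->C; (5,6):dx=-2,dy=-4->C; (5,7):dx=-3,dy=-3->C
  (6,7):dx=-1,dy=+1->D
Step 2: C = 17, D = 4, total pairs = 21.
Step 3: tau = (C - D)/(n(n-1)/2) = (17 - 4)/21 = 0.619048.
Step 4: Exact two-sided p-value (enumerate n! = 5040 permutations of y under H0): p = 0.069048.
Step 5: alpha = 0.05. fail to reject H0.

tau_b = 0.6190 (C=17, D=4), p = 0.069048, fail to reject H0.


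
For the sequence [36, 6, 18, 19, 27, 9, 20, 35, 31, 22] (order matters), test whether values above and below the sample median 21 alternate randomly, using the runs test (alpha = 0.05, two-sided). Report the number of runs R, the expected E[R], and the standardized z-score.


Step 1: Compute median = 21; label A = above, B = below.
Labels in order: ABBBABBAAA  (n_A = 5, n_B = 5)
Step 2: Count runs R = 5.
Step 3: Under H0 (random ordering), E[R] = 2*n_A*n_B/(n_A+n_B) + 1 = 2*5*5/10 + 1 = 6.0000.
        Var[R] = 2*n_A*n_B*(2*n_A*n_B - n_A - n_B) / ((n_A+n_B)^2 * (n_A+n_B-1)) = 2000/900 = 2.2222.
        SD[R] = 1.4907.
Step 4: Continuity-corrected z = (R + 0.5 - E[R]) / SD[R] = (5 + 0.5 - 6.0000) / 1.4907 = -0.3354.
Step 5: Two-sided p-value via normal approximation = 2*(1 - Phi(|z|)) = 0.737316.
Step 6: alpha = 0.05. fail to reject H0.

R = 5, z = -0.3354, p = 0.737316, fail to reject H0.


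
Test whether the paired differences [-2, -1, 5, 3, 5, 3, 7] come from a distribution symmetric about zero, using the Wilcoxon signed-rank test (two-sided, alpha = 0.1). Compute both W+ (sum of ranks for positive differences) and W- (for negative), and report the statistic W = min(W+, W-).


Step 1: Drop any zero differences (none here) and take |d_i|.
|d| = [2, 1, 5, 3, 5, 3, 7]
Step 2: Midrank |d_i| (ties get averaged ranks).
ranks: |2|->2, |1|->1, |5|->5.5, |3|->3.5, |5|->5.5, |3|->3.5, |7|->7
Step 3: Attach original signs; sum ranks with positive sign and with negative sign.
W+ = 5.5 + 3.5 + 5.5 + 3.5 + 7 = 25
W- = 2 + 1 = 3
(Check: W+ + W- = 28 should equal n(n+1)/2 = 28.)
Step 4: Test statistic W = min(W+, W-) = 3.
Step 5: Ties in |d|, so use the tie-corrected normal approximation.
        E[W] = n(n+1)/4 = 7*8/4 = 14.
        Tie groups: |d|=3 (t=2), |d|=5 (t=2); sum(t^3 - t) = 12.
        Var[W] = n(n+1)(2n+1)/24 - sum(t^3-t)/48 = 840/24 - 12/48 = 34.75.
        z = (W - E[W]) / sqrt(Var[W]) = (3 - 14) / 5.8949 = -1.8660.
        Two-sided p = 2*Phi(z) = 0.062039.
Step 6: alpha = 0.1. reject H0.

W+ = 25, W- = 3, W = min = 3, p = 0.062039, reject H0.


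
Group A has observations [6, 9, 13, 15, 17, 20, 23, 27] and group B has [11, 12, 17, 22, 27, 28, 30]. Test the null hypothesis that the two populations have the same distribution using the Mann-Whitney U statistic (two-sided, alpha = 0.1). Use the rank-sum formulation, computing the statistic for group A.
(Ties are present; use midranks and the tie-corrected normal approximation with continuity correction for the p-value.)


Step 1: Combine and sort all 15 observations; assign midranks.
sorted (value, group): (6,X), (9,X), (11,Y), (12,Y), (13,X), (15,X), (17,X), (17,Y), (20,X), (22,Y), (23,X), (27,X), (27,Y), (28,Y), (30,Y)
ranks: 6->1, 9->2, 11->3, 12->4, 13->5, 15->6, 17->7.5, 17->7.5, 20->9, 22->10, 23->11, 27->12.5, 27->12.5, 28->14, 30->15
Step 2: Rank sum for X: R1 = 1 + 2 + 5 + 6 + 7.5 + 9 + 11 + 12.5 = 54.
Step 3: U_X = R1 - n1(n1+1)/2 = 54 - 8*9/2 = 54 - 36 = 18.
       U_Y = n1*n2 - U_X = 56 - 18 = 38.
Step 4: Ties are present, so use the tie-corrected normal approximation (with continuity correction) for the p-value.
Step 5: p-value = 0.270731; compare to alpha = 0.1. fail to reject H0.

U_X = 18, p = 0.270731, fail to reject H0 at alpha = 0.1.


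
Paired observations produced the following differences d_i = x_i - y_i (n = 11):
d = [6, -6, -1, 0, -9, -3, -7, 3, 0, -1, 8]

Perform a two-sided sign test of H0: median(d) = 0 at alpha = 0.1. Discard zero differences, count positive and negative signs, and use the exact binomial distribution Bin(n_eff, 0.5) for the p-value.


Step 1: Discard zero differences. Original n = 11; n_eff = number of nonzero differences = 9.
Nonzero differences (with sign): +6, -6, -1, -9, -3, -7, +3, -1, +8
Step 2: Count signs: positive = 3, negative = 6.
Step 3: Under H0: P(positive) = 0.5, so the number of positives S ~ Bin(9, 0.5).
Step 4: Two-sided exact p-value = sum of Bin(9,0.5) probabilities at or below the observed probability = 0.507812.
Step 5: alpha = 0.1. fail to reject H0.

n_eff = 9, pos = 3, neg = 6, p = 0.507812, fail to reject H0.


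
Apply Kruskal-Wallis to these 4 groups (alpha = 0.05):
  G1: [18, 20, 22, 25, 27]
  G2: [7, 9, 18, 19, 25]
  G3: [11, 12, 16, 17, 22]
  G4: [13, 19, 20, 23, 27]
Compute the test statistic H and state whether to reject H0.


Step 1: Combine all N = 20 observations and assign midranks.
sorted (value, group, rank): (7,G2,1), (9,G2,2), (11,G3,3), (12,G3,4), (13,G4,5), (16,G3,6), (17,G3,7), (18,G1,8.5), (18,G2,8.5), (19,G2,10.5), (19,G4,10.5), (20,G1,12.5), (20,G4,12.5), (22,G1,14.5), (22,G3,14.5), (23,G4,16), (25,G1,17.5), (25,G2,17.5), (27,G1,19.5), (27,G4,19.5)
Step 2: Sum ranks within each group.
R_1 = 72.5 (n_1 = 5)
R_2 = 39.5 (n_2 = 5)
R_3 = 34.5 (n_3 = 5)
R_4 = 63.5 (n_4 = 5)
Step 3: H = 12/(N(N+1)) * sum(R_i^2/n_i) - 3(N+1)
     = 12/(20*21) * (72.5^2/5 + 39.5^2/5 + 34.5^2/5 + 63.5^2/5) - 3*21
     = 0.028571 * 2407.8 - 63
     = 5.794286.
Step 4: Ties present; correction factor C = 1 - 36/(20^3 - 20) = 0.995489. Corrected H = 5.794286 / 0.995489 = 5.820544.
Step 5: Under H0, H ~ chi^2(3); p-value = 0.120675.
Step 6: alpha = 0.05. fail to reject H0.

H = 5.8205, df = 3, p = 0.120675, fail to reject H0.


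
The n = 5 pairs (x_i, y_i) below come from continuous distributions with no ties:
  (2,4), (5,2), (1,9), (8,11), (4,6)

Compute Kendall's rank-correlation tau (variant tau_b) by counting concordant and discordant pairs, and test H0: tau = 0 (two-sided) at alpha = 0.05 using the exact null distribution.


Step 1: Enumerate the 10 unordered pairs (i,j) with i<j and classify each by sign(x_j-x_i) * sign(y_j-y_i).
  (1,2):dx=+3,dy=-2->D; (1,3):dx=-1,dy=+5->D; (1,4):dx=+6,dy=+7->C; (1,5):dx=+2,dy=+2->C
  (2,3):dx=-4,dy=+7->D; (2,4):dx=+3,dy=+9->C; (2,5):dx=-1,dy=+4->D; (3,4):dx=+7,dy=+2->C
  (3,5):dx=+3,dy=-3->D; (4,5):dx=-4,dy=-5->C
Step 2: C = 5, D = 5, total pairs = 10.
Step 3: tau = (C - D)/(n(n-1)/2) = (5 - 5)/10 = 0.000000.
Step 4: Exact two-sided p-value (enumerate n! = 120 permutations of y under H0): p = 1.000000.
Step 5: alpha = 0.05. fail to reject H0.

tau_b = 0.0000 (C=5, D=5), p = 1.000000, fail to reject H0.


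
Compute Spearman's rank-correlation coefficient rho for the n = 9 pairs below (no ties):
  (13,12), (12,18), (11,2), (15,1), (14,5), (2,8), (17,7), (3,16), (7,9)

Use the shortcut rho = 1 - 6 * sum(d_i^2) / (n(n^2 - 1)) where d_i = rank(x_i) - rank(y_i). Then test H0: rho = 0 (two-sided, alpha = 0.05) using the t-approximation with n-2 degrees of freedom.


Step 1: Rank x and y separately (midranks; no ties here).
rank(x): 13->6, 12->5, 11->4, 15->8, 14->7, 2->1, 17->9, 3->2, 7->3
rank(y): 12->7, 18->9, 2->2, 1->1, 5->3, 8->5, 7->4, 16->8, 9->6
Step 2: d_i = R_x(i) - R_y(i); compute d_i^2.
  (6-7)^2=1, (5-9)^2=16, (4-2)^2=4, (8-1)^2=49, (7-3)^2=16, (1-5)^2=16, (9-4)^2=25, (2-8)^2=36, (3-6)^2=9
sum(d^2) = 172.
Step 3: rho = 1 - 6*172 / (9*(9^2 - 1)) = 1 - 1032/720 = -0.433333.
Step 4: Under H0, t = rho * sqrt((n-2)/(1-rho^2)) = -1.2721 ~ t(7).
Step 5: Two-sided p-value from the t-distribution with 7 df = 0.243952.
Step 6: alpha = 0.05. fail to reject H0.

rho = -0.4333, p = 0.243952, fail to reject H0 at alpha = 0.05.


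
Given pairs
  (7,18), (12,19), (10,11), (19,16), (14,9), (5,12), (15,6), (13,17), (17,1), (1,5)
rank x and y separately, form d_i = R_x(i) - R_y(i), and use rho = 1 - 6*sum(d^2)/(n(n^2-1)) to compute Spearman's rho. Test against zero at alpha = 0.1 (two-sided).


Step 1: Rank x and y separately (midranks; no ties here).
rank(x): 7->3, 12->5, 10->4, 19->10, 14->7, 5->2, 15->8, 13->6, 17->9, 1->1
rank(y): 18->9, 19->10, 11->5, 16->7, 9->4, 12->6, 6->3, 17->8, 1->1, 5->2
Step 2: d_i = R_x(i) - R_y(i); compute d_i^2.
  (3-9)^2=36, (5-10)^2=25, (4-5)^2=1, (10-7)^2=9, (7-4)^2=9, (2-6)^2=16, (8-3)^2=25, (6-8)^2=4, (9-1)^2=64, (1-2)^2=1
sum(d^2) = 190.
Step 3: rho = 1 - 6*190 / (10*(10^2 - 1)) = 1 - 1140/990 = -0.151515.
Step 4: Under H0, t = rho * sqrt((n-2)/(1-rho^2)) = -0.4336 ~ t(8).
Step 5: Two-sided p-value from the t-distribution with 8 df = 0.676065.
Step 6: alpha = 0.1. fail to reject H0.

rho = -0.1515, p = 0.676065, fail to reject H0 at alpha = 0.1.


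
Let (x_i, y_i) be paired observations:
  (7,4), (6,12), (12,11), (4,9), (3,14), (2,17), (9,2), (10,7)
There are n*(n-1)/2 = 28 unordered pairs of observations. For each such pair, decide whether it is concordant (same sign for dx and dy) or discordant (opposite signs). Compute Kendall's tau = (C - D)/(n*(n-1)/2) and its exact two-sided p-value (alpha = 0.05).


Step 1: Enumerate the 28 unordered pairs (i,j) with i<j and classify each by sign(x_j-x_i) * sign(y_j-y_i).
  (1,2):dx=-1,dy=+8->D; (1,3):dx=+5,dy=+7->C; (1,4):dx=-3,dy=+5->D; (1,5):dx=-4,dy=+10->D
  (1,6):dx=-5,dy=+13->D; (1,7):dx=+2,dy=-2->D; (1,8):dx=+3,dy=+3->C; (2,3):dx=+6,dy=-1->D
  (2,4):dx=-2,dy=-3->C; (2,5):dx=-3,dy=+2->D; (2,6):dx=-4,dy=+5->D; (2,7):dx=+3,dy=-10->D
  (2,8):dx=+4,dy=-5->D; (3,4):dx=-8,dy=-2->C; (3,5):dx=-9,dy=+3->D; (3,6):dx=-10,dy=+6->D
  (3,7):dx=-3,dy=-9->C; (3,8):dx=-2,dy=-4->C; (4,5):dx=-1,dy=+5->D; (4,6):dx=-2,dy=+8->D
  (4,7):dx=+5,dy=-7->D; (4,8):dx=+6,dy=-2->D; (5,6):dx=-1,dy=+3->D; (5,7):dx=+6,dy=-12->D
  (5,8):dx=+7,dy=-7->D; (6,7):dx=+7,dy=-15->D; (6,8):dx=+8,dy=-10->D; (7,8):dx=+1,dy=+5->C
Step 2: C = 7, D = 21, total pairs = 28.
Step 3: tau = (C - D)/(n(n-1)/2) = (7 - 21)/28 = -0.500000.
Step 4: Exact two-sided p-value (enumerate n! = 40320 permutations of y under H0): p = 0.108681.
Step 5: alpha = 0.05. fail to reject H0.

tau_b = -0.5000 (C=7, D=21), p = 0.108681, fail to reject H0.


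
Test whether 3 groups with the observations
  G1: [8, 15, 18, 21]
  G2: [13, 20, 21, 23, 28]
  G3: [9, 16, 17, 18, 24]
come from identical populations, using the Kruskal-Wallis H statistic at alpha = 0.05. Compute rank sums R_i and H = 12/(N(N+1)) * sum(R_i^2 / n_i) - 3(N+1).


Step 1: Combine all N = 14 observations and assign midranks.
sorted (value, group, rank): (8,G1,1), (9,G3,2), (13,G2,3), (15,G1,4), (16,G3,5), (17,G3,6), (18,G1,7.5), (18,G3,7.5), (20,G2,9), (21,G1,10.5), (21,G2,10.5), (23,G2,12), (24,G3,13), (28,G2,14)
Step 2: Sum ranks within each group.
R_1 = 23 (n_1 = 4)
R_2 = 48.5 (n_2 = 5)
R_3 = 33.5 (n_3 = 5)
Step 3: H = 12/(N(N+1)) * sum(R_i^2/n_i) - 3(N+1)
     = 12/(14*15) * (23^2/4 + 48.5^2/5 + 33.5^2/5) - 3*15
     = 0.057143 * 827.15 - 45
     = 2.265714.
Step 4: Ties present; correction factor C = 1 - 12/(14^3 - 14) = 0.995604. Corrected H = 2.265714 / 0.995604 = 2.275717.
Step 5: Under H0, H ~ chi^2(2); p-value = 0.320505.
Step 6: alpha = 0.05. fail to reject H0.

H = 2.2757, df = 2, p = 0.320505, fail to reject H0.


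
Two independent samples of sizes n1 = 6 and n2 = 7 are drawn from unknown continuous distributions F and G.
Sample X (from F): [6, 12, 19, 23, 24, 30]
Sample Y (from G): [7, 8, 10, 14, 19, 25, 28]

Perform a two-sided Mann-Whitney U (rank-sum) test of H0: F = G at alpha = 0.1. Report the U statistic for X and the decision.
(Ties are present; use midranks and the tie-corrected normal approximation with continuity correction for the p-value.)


Step 1: Combine and sort all 13 observations; assign midranks.
sorted (value, group): (6,X), (7,Y), (8,Y), (10,Y), (12,X), (14,Y), (19,X), (19,Y), (23,X), (24,X), (25,Y), (28,Y), (30,X)
ranks: 6->1, 7->2, 8->3, 10->4, 12->5, 14->6, 19->7.5, 19->7.5, 23->9, 24->10, 25->11, 28->12, 30->13
Step 2: Rank sum for X: R1 = 1 + 5 + 7.5 + 9 + 10 + 13 = 45.5.
Step 3: U_X = R1 - n1(n1+1)/2 = 45.5 - 6*7/2 = 45.5 - 21 = 24.5.
       U_Y = n1*n2 - U_X = 42 - 24.5 = 17.5.
Step 4: Ties are present, so use the tie-corrected normal approximation (with continuity correction) for the p-value.
Step 5: p-value = 0.667806; compare to alpha = 0.1. fail to reject H0.

U_X = 24.5, p = 0.667806, fail to reject H0 at alpha = 0.1.


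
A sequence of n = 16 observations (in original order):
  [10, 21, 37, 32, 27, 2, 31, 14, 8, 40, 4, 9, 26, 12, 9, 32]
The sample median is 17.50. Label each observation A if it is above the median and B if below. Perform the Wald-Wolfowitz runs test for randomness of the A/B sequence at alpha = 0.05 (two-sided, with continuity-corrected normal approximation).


Step 1: Compute median = 17.50; label A = above, B = below.
Labels in order: BAAAABABBABBABBA  (n_A = 8, n_B = 8)
Step 2: Count runs R = 10.
Step 3: Under H0 (random ordering), E[R] = 2*n_A*n_B/(n_A+n_B) + 1 = 2*8*8/16 + 1 = 9.0000.
        Var[R] = 2*n_A*n_B*(2*n_A*n_B - n_A - n_B) / ((n_A+n_B)^2 * (n_A+n_B-1)) = 14336/3840 = 3.7333.
        SD[R] = 1.9322.
Step 4: Continuity-corrected z = (R - 0.5 - E[R]) / SD[R] = (10 - 0.5 - 9.0000) / 1.9322 = 0.2588.
Step 5: Two-sided p-value via normal approximation = 2*(1 - Phi(|z|)) = 0.795809.
Step 6: alpha = 0.05. fail to reject H0.

R = 10, z = 0.2588, p = 0.795809, fail to reject H0.


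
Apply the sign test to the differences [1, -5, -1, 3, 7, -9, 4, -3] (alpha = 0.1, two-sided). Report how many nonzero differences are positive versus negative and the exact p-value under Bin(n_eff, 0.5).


Step 1: Discard zero differences. Original n = 8; n_eff = number of nonzero differences = 8.
Nonzero differences (with sign): +1, -5, -1, +3, +7, -9, +4, -3
Step 2: Count signs: positive = 4, negative = 4.
Step 3: Under H0: P(positive) = 0.5, so the number of positives S ~ Bin(8, 0.5).
Step 4: Two-sided exact p-value = sum of Bin(8,0.5) probabilities at or below the observed probability = 1.000000.
Step 5: alpha = 0.1. fail to reject H0.

n_eff = 8, pos = 4, neg = 4, p = 1.000000, fail to reject H0.


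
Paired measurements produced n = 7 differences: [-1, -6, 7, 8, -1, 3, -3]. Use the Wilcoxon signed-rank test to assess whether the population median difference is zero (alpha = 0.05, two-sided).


Step 1: Drop any zero differences (none here) and take |d_i|.
|d| = [1, 6, 7, 8, 1, 3, 3]
Step 2: Midrank |d_i| (ties get averaged ranks).
ranks: |1|->1.5, |6|->5, |7|->6, |8|->7, |1|->1.5, |3|->3.5, |3|->3.5
Step 3: Attach original signs; sum ranks with positive sign and with negative sign.
W+ = 6 + 7 + 3.5 = 16.5
W- = 1.5 + 5 + 1.5 + 3.5 = 11.5
(Check: W+ + W- = 28 should equal n(n+1)/2 = 28.)
Step 4: Test statistic W = min(W+, W-) = 11.5.
Step 5: Ties in |d|, so use the tie-corrected normal approximation.
        E[W] = n(n+1)/4 = 7*8/4 = 14.
        Tie groups: |d|=1 (t=2), |d|=3 (t=2); sum(t^3 - t) = 12.
        Var[W] = n(n+1)(2n+1)/24 - sum(t^3-t)/48 = 840/24 - 12/48 = 34.75.
        z = (W - E[W]) / sqrt(Var[W]) = (11.5 - 14) / 5.8949 = -0.4241.
        Two-sided p = 2*Phi(z) = 0.671497.
Step 6: alpha = 0.05. fail to reject H0.

W+ = 16.5, W- = 11.5, W = min = 11.5, p = 0.671497, fail to reject H0.


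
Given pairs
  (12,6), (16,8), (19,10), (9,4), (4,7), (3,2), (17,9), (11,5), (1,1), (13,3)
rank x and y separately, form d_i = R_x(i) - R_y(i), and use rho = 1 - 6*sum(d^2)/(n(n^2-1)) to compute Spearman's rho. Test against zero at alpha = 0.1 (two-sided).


Step 1: Rank x and y separately (midranks; no ties here).
rank(x): 12->6, 16->8, 19->10, 9->4, 4->3, 3->2, 17->9, 11->5, 1->1, 13->7
rank(y): 6->6, 8->8, 10->10, 4->4, 7->7, 2->2, 9->9, 5->5, 1->1, 3->3
Step 2: d_i = R_x(i) - R_y(i); compute d_i^2.
  (6-6)^2=0, (8-8)^2=0, (10-10)^2=0, (4-4)^2=0, (3-7)^2=16, (2-2)^2=0, (9-9)^2=0, (5-5)^2=0, (1-1)^2=0, (7-3)^2=16
sum(d^2) = 32.
Step 3: rho = 1 - 6*32 / (10*(10^2 - 1)) = 1 - 192/990 = 0.806061.
Step 4: Under H0, t = rho * sqrt((n-2)/(1-rho^2)) = 3.8522 ~ t(8).
Step 5: Two-sided p-value from the t-distribution with 8 df = 0.004862.
Step 6: alpha = 0.1. reject H0.

rho = 0.8061, p = 0.004862, reject H0 at alpha = 0.1.


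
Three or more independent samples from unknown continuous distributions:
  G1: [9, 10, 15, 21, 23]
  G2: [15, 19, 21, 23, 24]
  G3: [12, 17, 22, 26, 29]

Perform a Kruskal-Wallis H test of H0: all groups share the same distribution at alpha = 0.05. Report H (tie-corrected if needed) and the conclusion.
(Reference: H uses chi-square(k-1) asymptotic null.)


Step 1: Combine all N = 15 observations and assign midranks.
sorted (value, group, rank): (9,G1,1), (10,G1,2), (12,G3,3), (15,G1,4.5), (15,G2,4.5), (17,G3,6), (19,G2,7), (21,G1,8.5), (21,G2,8.5), (22,G3,10), (23,G1,11.5), (23,G2,11.5), (24,G2,13), (26,G3,14), (29,G3,15)
Step 2: Sum ranks within each group.
R_1 = 27.5 (n_1 = 5)
R_2 = 44.5 (n_2 = 5)
R_3 = 48 (n_3 = 5)
Step 3: H = 12/(N(N+1)) * sum(R_i^2/n_i) - 3(N+1)
     = 12/(15*16) * (27.5^2/5 + 44.5^2/5 + 48^2/5) - 3*16
     = 0.050000 * 1008.1 - 48
     = 2.405000.
Step 4: Ties present; correction factor C = 1 - 18/(15^3 - 15) = 0.994643. Corrected H = 2.405000 / 0.994643 = 2.417953.
Step 5: Under H0, H ~ chi^2(2); p-value = 0.298503.
Step 6: alpha = 0.05. fail to reject H0.

H = 2.4180, df = 2, p = 0.298503, fail to reject H0.


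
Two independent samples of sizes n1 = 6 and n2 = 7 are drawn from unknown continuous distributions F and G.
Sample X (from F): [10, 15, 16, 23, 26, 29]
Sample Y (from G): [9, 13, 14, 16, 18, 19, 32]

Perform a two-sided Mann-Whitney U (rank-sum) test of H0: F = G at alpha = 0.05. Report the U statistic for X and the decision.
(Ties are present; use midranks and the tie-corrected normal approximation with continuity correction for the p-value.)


Step 1: Combine and sort all 13 observations; assign midranks.
sorted (value, group): (9,Y), (10,X), (13,Y), (14,Y), (15,X), (16,X), (16,Y), (18,Y), (19,Y), (23,X), (26,X), (29,X), (32,Y)
ranks: 9->1, 10->2, 13->3, 14->4, 15->5, 16->6.5, 16->6.5, 18->8, 19->9, 23->10, 26->11, 29->12, 32->13
Step 2: Rank sum for X: R1 = 2 + 5 + 6.5 + 10 + 11 + 12 = 46.5.
Step 3: U_X = R1 - n1(n1+1)/2 = 46.5 - 6*7/2 = 46.5 - 21 = 25.5.
       U_Y = n1*n2 - U_X = 42 - 25.5 = 16.5.
Step 4: Ties are present, so use the tie-corrected normal approximation (with continuity correction) for the p-value.
Step 5: p-value = 0.567176; compare to alpha = 0.05. fail to reject H0.

U_X = 25.5, p = 0.567176, fail to reject H0 at alpha = 0.05.


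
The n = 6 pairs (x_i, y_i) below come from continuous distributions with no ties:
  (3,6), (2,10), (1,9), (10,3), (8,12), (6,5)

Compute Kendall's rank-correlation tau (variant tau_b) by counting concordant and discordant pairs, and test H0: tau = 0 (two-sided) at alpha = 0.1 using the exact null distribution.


Step 1: Enumerate the 15 unordered pairs (i,j) with i<j and classify each by sign(x_j-x_i) * sign(y_j-y_i).
  (1,2):dx=-1,dy=+4->D; (1,3):dx=-2,dy=+3->D; (1,4):dx=+7,dy=-3->D; (1,5):dx=+5,dy=+6->C
  (1,6):dx=+3,dy=-1->D; (2,3):dx=-1,dy=-1->C; (2,4):dx=+8,dy=-7->D; (2,5):dx=+6,dy=+2->C
  (2,6):dx=+4,dy=-5->D; (3,4):dx=+9,dy=-6->D; (3,5):dx=+7,dy=+3->C; (3,6):dx=+5,dy=-4->D
  (4,5):dx=-2,dy=+9->D; (4,6):dx=-4,dy=+2->D; (5,6):dx=-2,dy=-7->C
Step 2: C = 5, D = 10, total pairs = 15.
Step 3: tau = (C - D)/(n(n-1)/2) = (5 - 10)/15 = -0.333333.
Step 4: Exact two-sided p-value (enumerate n! = 720 permutations of y under H0): p = 0.469444.
Step 5: alpha = 0.1. fail to reject H0.

tau_b = -0.3333 (C=5, D=10), p = 0.469444, fail to reject H0.


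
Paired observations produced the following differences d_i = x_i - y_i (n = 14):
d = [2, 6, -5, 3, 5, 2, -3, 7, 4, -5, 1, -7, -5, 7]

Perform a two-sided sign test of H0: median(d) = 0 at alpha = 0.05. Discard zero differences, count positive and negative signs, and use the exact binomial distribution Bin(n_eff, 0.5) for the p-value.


Step 1: Discard zero differences. Original n = 14; n_eff = number of nonzero differences = 14.
Nonzero differences (with sign): +2, +6, -5, +3, +5, +2, -3, +7, +4, -5, +1, -7, -5, +7
Step 2: Count signs: positive = 9, negative = 5.
Step 3: Under H0: P(positive) = 0.5, so the number of positives S ~ Bin(14, 0.5).
Step 4: Two-sided exact p-value = sum of Bin(14,0.5) probabilities at or below the observed probability = 0.423950.
Step 5: alpha = 0.05. fail to reject H0.

n_eff = 14, pos = 9, neg = 5, p = 0.423950, fail to reject H0.


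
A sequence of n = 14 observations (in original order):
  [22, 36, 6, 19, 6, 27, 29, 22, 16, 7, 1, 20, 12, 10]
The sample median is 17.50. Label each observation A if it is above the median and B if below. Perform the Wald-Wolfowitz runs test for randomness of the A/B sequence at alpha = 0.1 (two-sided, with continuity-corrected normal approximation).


Step 1: Compute median = 17.50; label A = above, B = below.
Labels in order: AABABAAABBBABB  (n_A = 7, n_B = 7)
Step 2: Count runs R = 8.
Step 3: Under H0 (random ordering), E[R] = 2*n_A*n_B/(n_A+n_B) + 1 = 2*7*7/14 + 1 = 8.0000.
        Var[R] = 2*n_A*n_B*(2*n_A*n_B - n_A - n_B) / ((n_A+n_B)^2 * (n_A+n_B-1)) = 8232/2548 = 3.2308.
        SD[R] = 1.7974.
Step 4: R = E[R], so z = 0 with no continuity correction.
Step 5: Two-sided p-value via normal approximation = 2*(1 - Phi(|z|)) = 1.000000.
Step 6: alpha = 0.1. fail to reject H0.

R = 8, z = 0.0000, p = 1.000000, fail to reject H0.


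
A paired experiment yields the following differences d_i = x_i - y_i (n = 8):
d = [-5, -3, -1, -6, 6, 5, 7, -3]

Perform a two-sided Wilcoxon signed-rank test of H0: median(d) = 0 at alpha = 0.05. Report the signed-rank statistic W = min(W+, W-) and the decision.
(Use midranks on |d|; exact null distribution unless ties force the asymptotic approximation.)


Step 1: Drop any zero differences (none here) and take |d_i|.
|d| = [5, 3, 1, 6, 6, 5, 7, 3]
Step 2: Midrank |d_i| (ties get averaged ranks).
ranks: |5|->4.5, |3|->2.5, |1|->1, |6|->6.5, |6|->6.5, |5|->4.5, |7|->8, |3|->2.5
Step 3: Attach original signs; sum ranks with positive sign and with negative sign.
W+ = 6.5 + 4.5 + 8 = 19
W- = 4.5 + 2.5 + 1 + 6.5 + 2.5 = 17
(Check: W+ + W- = 36 should equal n(n+1)/2 = 36.)
Step 4: Test statistic W = min(W+, W-) = 17.
Step 5: Ties in |d|, so use the tie-corrected normal approximation.
        E[W] = n(n+1)/4 = 8*9/4 = 18.
        Tie groups: |d|=3 (t=2), |d|=5 (t=2), |d|=6 (t=2); sum(t^3 - t) = 18.
        Var[W] = n(n+1)(2n+1)/24 - sum(t^3-t)/48 = 1224/24 - 18/48 = 50.625.
        z = (W - E[W]) / sqrt(Var[W]) = (17 - 18) / 7.1151 = -0.1405.
        Two-sided p = 2*Phi(z) = 0.888229.
Step 6: alpha = 0.05. fail to reject H0.

W+ = 19, W- = 17, W = min = 17, p = 0.888229, fail to reject H0.


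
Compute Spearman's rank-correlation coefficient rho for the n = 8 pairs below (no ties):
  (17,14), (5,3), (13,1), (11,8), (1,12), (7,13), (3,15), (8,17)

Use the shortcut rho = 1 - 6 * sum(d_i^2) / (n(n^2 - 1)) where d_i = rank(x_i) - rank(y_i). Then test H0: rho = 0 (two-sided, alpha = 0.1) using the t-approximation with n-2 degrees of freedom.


Step 1: Rank x and y separately (midranks; no ties here).
rank(x): 17->8, 5->3, 13->7, 11->6, 1->1, 7->4, 3->2, 8->5
rank(y): 14->6, 3->2, 1->1, 8->3, 12->4, 13->5, 15->7, 17->8
Step 2: d_i = R_x(i) - R_y(i); compute d_i^2.
  (8-6)^2=4, (3-2)^2=1, (7-1)^2=36, (6-3)^2=9, (1-4)^2=9, (4-5)^2=1, (2-7)^2=25, (5-8)^2=9
sum(d^2) = 94.
Step 3: rho = 1 - 6*94 / (8*(8^2 - 1)) = 1 - 564/504 = -0.119048.
Step 4: Under H0, t = rho * sqrt((n-2)/(1-rho^2)) = -0.2937 ~ t(6).
Step 5: Two-sided p-value from the t-distribution with 6 df = 0.778886.
Step 6: alpha = 0.1. fail to reject H0.

rho = -0.1190, p = 0.778886, fail to reject H0 at alpha = 0.1.
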